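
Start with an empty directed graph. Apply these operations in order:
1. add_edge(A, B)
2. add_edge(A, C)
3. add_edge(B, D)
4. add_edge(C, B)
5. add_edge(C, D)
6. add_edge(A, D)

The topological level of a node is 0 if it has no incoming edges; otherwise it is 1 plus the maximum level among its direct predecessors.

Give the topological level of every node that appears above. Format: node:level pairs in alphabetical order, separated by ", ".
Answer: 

Answer: A:0, B:2, C:1, D:3

Derivation:
Op 1: add_edge(A, B). Edges now: 1
Op 2: add_edge(A, C). Edges now: 2
Op 3: add_edge(B, D). Edges now: 3
Op 4: add_edge(C, B). Edges now: 4
Op 5: add_edge(C, D). Edges now: 5
Op 6: add_edge(A, D). Edges now: 6
Compute levels (Kahn BFS):
  sources (in-degree 0): A
  process A: level=0
    A->B: in-degree(B)=1, level(B)>=1
    A->C: in-degree(C)=0, level(C)=1, enqueue
    A->D: in-degree(D)=2, level(D)>=1
  process C: level=1
    C->B: in-degree(B)=0, level(B)=2, enqueue
    C->D: in-degree(D)=1, level(D)>=2
  process B: level=2
    B->D: in-degree(D)=0, level(D)=3, enqueue
  process D: level=3
All levels: A:0, B:2, C:1, D:3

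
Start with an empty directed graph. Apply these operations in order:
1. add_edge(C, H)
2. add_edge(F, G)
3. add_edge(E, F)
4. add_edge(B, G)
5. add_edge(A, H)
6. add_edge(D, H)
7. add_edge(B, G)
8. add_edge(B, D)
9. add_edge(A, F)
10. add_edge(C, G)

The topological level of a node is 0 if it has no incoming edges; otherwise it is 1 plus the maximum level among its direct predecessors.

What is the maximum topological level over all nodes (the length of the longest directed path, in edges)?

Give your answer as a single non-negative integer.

Answer: 2

Derivation:
Op 1: add_edge(C, H). Edges now: 1
Op 2: add_edge(F, G). Edges now: 2
Op 3: add_edge(E, F). Edges now: 3
Op 4: add_edge(B, G). Edges now: 4
Op 5: add_edge(A, H). Edges now: 5
Op 6: add_edge(D, H). Edges now: 6
Op 7: add_edge(B, G) (duplicate, no change). Edges now: 6
Op 8: add_edge(B, D). Edges now: 7
Op 9: add_edge(A, F). Edges now: 8
Op 10: add_edge(C, G). Edges now: 9
Compute levels (Kahn BFS):
  sources (in-degree 0): A, B, C, E
  process A: level=0
    A->F: in-degree(F)=1, level(F)>=1
    A->H: in-degree(H)=2, level(H)>=1
  process B: level=0
    B->D: in-degree(D)=0, level(D)=1, enqueue
    B->G: in-degree(G)=2, level(G)>=1
  process C: level=0
    C->G: in-degree(G)=1, level(G)>=1
    C->H: in-degree(H)=1, level(H)>=1
  process E: level=0
    E->F: in-degree(F)=0, level(F)=1, enqueue
  process D: level=1
    D->H: in-degree(H)=0, level(H)=2, enqueue
  process F: level=1
    F->G: in-degree(G)=0, level(G)=2, enqueue
  process H: level=2
  process G: level=2
All levels: A:0, B:0, C:0, D:1, E:0, F:1, G:2, H:2
max level = 2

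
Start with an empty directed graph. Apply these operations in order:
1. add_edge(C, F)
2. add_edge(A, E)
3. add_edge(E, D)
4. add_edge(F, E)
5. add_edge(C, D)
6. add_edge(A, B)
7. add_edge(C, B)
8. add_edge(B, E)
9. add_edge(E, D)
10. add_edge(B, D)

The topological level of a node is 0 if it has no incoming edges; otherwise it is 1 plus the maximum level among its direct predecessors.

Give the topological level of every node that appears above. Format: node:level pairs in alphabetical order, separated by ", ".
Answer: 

Answer: A:0, B:1, C:0, D:3, E:2, F:1

Derivation:
Op 1: add_edge(C, F). Edges now: 1
Op 2: add_edge(A, E). Edges now: 2
Op 3: add_edge(E, D). Edges now: 3
Op 4: add_edge(F, E). Edges now: 4
Op 5: add_edge(C, D). Edges now: 5
Op 6: add_edge(A, B). Edges now: 6
Op 7: add_edge(C, B). Edges now: 7
Op 8: add_edge(B, E). Edges now: 8
Op 9: add_edge(E, D) (duplicate, no change). Edges now: 8
Op 10: add_edge(B, D). Edges now: 9
Compute levels (Kahn BFS):
  sources (in-degree 0): A, C
  process A: level=0
    A->B: in-degree(B)=1, level(B)>=1
    A->E: in-degree(E)=2, level(E)>=1
  process C: level=0
    C->B: in-degree(B)=0, level(B)=1, enqueue
    C->D: in-degree(D)=2, level(D)>=1
    C->F: in-degree(F)=0, level(F)=1, enqueue
  process B: level=1
    B->D: in-degree(D)=1, level(D)>=2
    B->E: in-degree(E)=1, level(E)>=2
  process F: level=1
    F->E: in-degree(E)=0, level(E)=2, enqueue
  process E: level=2
    E->D: in-degree(D)=0, level(D)=3, enqueue
  process D: level=3
All levels: A:0, B:1, C:0, D:3, E:2, F:1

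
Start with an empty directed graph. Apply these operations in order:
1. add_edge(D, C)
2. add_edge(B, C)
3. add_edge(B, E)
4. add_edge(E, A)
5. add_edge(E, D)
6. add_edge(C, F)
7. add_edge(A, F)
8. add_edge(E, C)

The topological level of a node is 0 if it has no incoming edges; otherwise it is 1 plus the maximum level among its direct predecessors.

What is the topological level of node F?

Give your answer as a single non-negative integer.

Answer: 4

Derivation:
Op 1: add_edge(D, C). Edges now: 1
Op 2: add_edge(B, C). Edges now: 2
Op 3: add_edge(B, E). Edges now: 3
Op 4: add_edge(E, A). Edges now: 4
Op 5: add_edge(E, D). Edges now: 5
Op 6: add_edge(C, F). Edges now: 6
Op 7: add_edge(A, F). Edges now: 7
Op 8: add_edge(E, C). Edges now: 8
Compute levels (Kahn BFS):
  sources (in-degree 0): B
  process B: level=0
    B->C: in-degree(C)=2, level(C)>=1
    B->E: in-degree(E)=0, level(E)=1, enqueue
  process E: level=1
    E->A: in-degree(A)=0, level(A)=2, enqueue
    E->C: in-degree(C)=1, level(C)>=2
    E->D: in-degree(D)=0, level(D)=2, enqueue
  process A: level=2
    A->F: in-degree(F)=1, level(F)>=3
  process D: level=2
    D->C: in-degree(C)=0, level(C)=3, enqueue
  process C: level=3
    C->F: in-degree(F)=0, level(F)=4, enqueue
  process F: level=4
All levels: A:2, B:0, C:3, D:2, E:1, F:4
level(F) = 4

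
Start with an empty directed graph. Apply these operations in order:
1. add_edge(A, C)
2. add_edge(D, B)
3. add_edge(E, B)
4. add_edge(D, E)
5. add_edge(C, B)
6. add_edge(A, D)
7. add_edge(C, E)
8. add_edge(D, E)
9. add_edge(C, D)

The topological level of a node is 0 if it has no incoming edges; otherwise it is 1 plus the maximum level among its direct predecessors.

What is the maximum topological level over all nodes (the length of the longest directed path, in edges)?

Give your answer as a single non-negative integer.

Answer: 4

Derivation:
Op 1: add_edge(A, C). Edges now: 1
Op 2: add_edge(D, B). Edges now: 2
Op 3: add_edge(E, B). Edges now: 3
Op 4: add_edge(D, E). Edges now: 4
Op 5: add_edge(C, B). Edges now: 5
Op 6: add_edge(A, D). Edges now: 6
Op 7: add_edge(C, E). Edges now: 7
Op 8: add_edge(D, E) (duplicate, no change). Edges now: 7
Op 9: add_edge(C, D). Edges now: 8
Compute levels (Kahn BFS):
  sources (in-degree 0): A
  process A: level=0
    A->C: in-degree(C)=0, level(C)=1, enqueue
    A->D: in-degree(D)=1, level(D)>=1
  process C: level=1
    C->B: in-degree(B)=2, level(B)>=2
    C->D: in-degree(D)=0, level(D)=2, enqueue
    C->E: in-degree(E)=1, level(E)>=2
  process D: level=2
    D->B: in-degree(B)=1, level(B)>=3
    D->E: in-degree(E)=0, level(E)=3, enqueue
  process E: level=3
    E->B: in-degree(B)=0, level(B)=4, enqueue
  process B: level=4
All levels: A:0, B:4, C:1, D:2, E:3
max level = 4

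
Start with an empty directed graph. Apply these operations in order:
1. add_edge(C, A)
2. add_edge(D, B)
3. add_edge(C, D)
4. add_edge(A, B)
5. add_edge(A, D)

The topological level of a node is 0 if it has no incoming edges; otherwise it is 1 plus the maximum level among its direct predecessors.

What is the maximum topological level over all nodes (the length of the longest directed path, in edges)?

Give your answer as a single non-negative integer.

Op 1: add_edge(C, A). Edges now: 1
Op 2: add_edge(D, B). Edges now: 2
Op 3: add_edge(C, D). Edges now: 3
Op 4: add_edge(A, B). Edges now: 4
Op 5: add_edge(A, D). Edges now: 5
Compute levels (Kahn BFS):
  sources (in-degree 0): C
  process C: level=0
    C->A: in-degree(A)=0, level(A)=1, enqueue
    C->D: in-degree(D)=1, level(D)>=1
  process A: level=1
    A->B: in-degree(B)=1, level(B)>=2
    A->D: in-degree(D)=0, level(D)=2, enqueue
  process D: level=2
    D->B: in-degree(B)=0, level(B)=3, enqueue
  process B: level=3
All levels: A:1, B:3, C:0, D:2
max level = 3

Answer: 3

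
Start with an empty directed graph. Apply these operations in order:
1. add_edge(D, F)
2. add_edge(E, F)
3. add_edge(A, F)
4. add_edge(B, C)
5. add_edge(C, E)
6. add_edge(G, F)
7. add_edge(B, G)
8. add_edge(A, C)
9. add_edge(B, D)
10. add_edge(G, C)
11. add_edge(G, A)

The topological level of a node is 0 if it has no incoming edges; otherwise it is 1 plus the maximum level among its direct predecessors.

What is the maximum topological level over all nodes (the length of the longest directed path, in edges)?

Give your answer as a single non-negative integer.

Op 1: add_edge(D, F). Edges now: 1
Op 2: add_edge(E, F). Edges now: 2
Op 3: add_edge(A, F). Edges now: 3
Op 4: add_edge(B, C). Edges now: 4
Op 5: add_edge(C, E). Edges now: 5
Op 6: add_edge(G, F). Edges now: 6
Op 7: add_edge(B, G). Edges now: 7
Op 8: add_edge(A, C). Edges now: 8
Op 9: add_edge(B, D). Edges now: 9
Op 10: add_edge(G, C). Edges now: 10
Op 11: add_edge(G, A). Edges now: 11
Compute levels (Kahn BFS):
  sources (in-degree 0): B
  process B: level=0
    B->C: in-degree(C)=2, level(C)>=1
    B->D: in-degree(D)=0, level(D)=1, enqueue
    B->G: in-degree(G)=0, level(G)=1, enqueue
  process D: level=1
    D->F: in-degree(F)=3, level(F)>=2
  process G: level=1
    G->A: in-degree(A)=0, level(A)=2, enqueue
    G->C: in-degree(C)=1, level(C)>=2
    G->F: in-degree(F)=2, level(F)>=2
  process A: level=2
    A->C: in-degree(C)=0, level(C)=3, enqueue
    A->F: in-degree(F)=1, level(F)>=3
  process C: level=3
    C->E: in-degree(E)=0, level(E)=4, enqueue
  process E: level=4
    E->F: in-degree(F)=0, level(F)=5, enqueue
  process F: level=5
All levels: A:2, B:0, C:3, D:1, E:4, F:5, G:1
max level = 5

Answer: 5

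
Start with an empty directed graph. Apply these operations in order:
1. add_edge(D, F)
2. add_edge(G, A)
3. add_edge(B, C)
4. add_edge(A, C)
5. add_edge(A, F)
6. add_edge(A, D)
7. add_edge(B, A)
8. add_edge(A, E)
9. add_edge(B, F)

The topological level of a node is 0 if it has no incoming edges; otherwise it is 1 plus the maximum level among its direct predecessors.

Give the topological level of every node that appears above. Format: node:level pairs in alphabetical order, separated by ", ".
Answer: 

Op 1: add_edge(D, F). Edges now: 1
Op 2: add_edge(G, A). Edges now: 2
Op 3: add_edge(B, C). Edges now: 3
Op 4: add_edge(A, C). Edges now: 4
Op 5: add_edge(A, F). Edges now: 5
Op 6: add_edge(A, D). Edges now: 6
Op 7: add_edge(B, A). Edges now: 7
Op 8: add_edge(A, E). Edges now: 8
Op 9: add_edge(B, F). Edges now: 9
Compute levels (Kahn BFS):
  sources (in-degree 0): B, G
  process B: level=0
    B->A: in-degree(A)=1, level(A)>=1
    B->C: in-degree(C)=1, level(C)>=1
    B->F: in-degree(F)=2, level(F)>=1
  process G: level=0
    G->A: in-degree(A)=0, level(A)=1, enqueue
  process A: level=1
    A->C: in-degree(C)=0, level(C)=2, enqueue
    A->D: in-degree(D)=0, level(D)=2, enqueue
    A->E: in-degree(E)=0, level(E)=2, enqueue
    A->F: in-degree(F)=1, level(F)>=2
  process C: level=2
  process D: level=2
    D->F: in-degree(F)=0, level(F)=3, enqueue
  process E: level=2
  process F: level=3
All levels: A:1, B:0, C:2, D:2, E:2, F:3, G:0

Answer: A:1, B:0, C:2, D:2, E:2, F:3, G:0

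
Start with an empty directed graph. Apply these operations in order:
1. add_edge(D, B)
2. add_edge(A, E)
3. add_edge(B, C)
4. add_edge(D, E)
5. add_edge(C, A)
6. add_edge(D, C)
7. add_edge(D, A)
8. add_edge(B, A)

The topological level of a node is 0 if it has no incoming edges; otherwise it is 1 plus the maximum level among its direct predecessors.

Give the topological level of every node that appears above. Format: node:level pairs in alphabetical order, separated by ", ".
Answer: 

Op 1: add_edge(D, B). Edges now: 1
Op 2: add_edge(A, E). Edges now: 2
Op 3: add_edge(B, C). Edges now: 3
Op 4: add_edge(D, E). Edges now: 4
Op 5: add_edge(C, A). Edges now: 5
Op 6: add_edge(D, C). Edges now: 6
Op 7: add_edge(D, A). Edges now: 7
Op 8: add_edge(B, A). Edges now: 8
Compute levels (Kahn BFS):
  sources (in-degree 0): D
  process D: level=0
    D->A: in-degree(A)=2, level(A)>=1
    D->B: in-degree(B)=0, level(B)=1, enqueue
    D->C: in-degree(C)=1, level(C)>=1
    D->E: in-degree(E)=1, level(E)>=1
  process B: level=1
    B->A: in-degree(A)=1, level(A)>=2
    B->C: in-degree(C)=0, level(C)=2, enqueue
  process C: level=2
    C->A: in-degree(A)=0, level(A)=3, enqueue
  process A: level=3
    A->E: in-degree(E)=0, level(E)=4, enqueue
  process E: level=4
All levels: A:3, B:1, C:2, D:0, E:4

Answer: A:3, B:1, C:2, D:0, E:4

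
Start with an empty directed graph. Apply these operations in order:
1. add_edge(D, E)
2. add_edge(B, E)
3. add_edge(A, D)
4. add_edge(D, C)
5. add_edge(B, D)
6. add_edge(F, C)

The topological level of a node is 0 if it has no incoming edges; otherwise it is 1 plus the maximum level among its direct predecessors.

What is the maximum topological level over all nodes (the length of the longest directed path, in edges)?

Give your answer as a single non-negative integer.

Answer: 2

Derivation:
Op 1: add_edge(D, E). Edges now: 1
Op 2: add_edge(B, E). Edges now: 2
Op 3: add_edge(A, D). Edges now: 3
Op 4: add_edge(D, C). Edges now: 4
Op 5: add_edge(B, D). Edges now: 5
Op 6: add_edge(F, C). Edges now: 6
Compute levels (Kahn BFS):
  sources (in-degree 0): A, B, F
  process A: level=0
    A->D: in-degree(D)=1, level(D)>=1
  process B: level=0
    B->D: in-degree(D)=0, level(D)=1, enqueue
    B->E: in-degree(E)=1, level(E)>=1
  process F: level=0
    F->C: in-degree(C)=1, level(C)>=1
  process D: level=1
    D->C: in-degree(C)=0, level(C)=2, enqueue
    D->E: in-degree(E)=0, level(E)=2, enqueue
  process C: level=2
  process E: level=2
All levels: A:0, B:0, C:2, D:1, E:2, F:0
max level = 2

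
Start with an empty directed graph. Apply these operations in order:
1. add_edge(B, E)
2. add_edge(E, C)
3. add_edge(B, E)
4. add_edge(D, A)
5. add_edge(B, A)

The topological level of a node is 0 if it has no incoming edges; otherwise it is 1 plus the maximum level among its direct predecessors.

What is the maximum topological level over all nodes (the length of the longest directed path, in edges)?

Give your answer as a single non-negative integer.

Op 1: add_edge(B, E). Edges now: 1
Op 2: add_edge(E, C). Edges now: 2
Op 3: add_edge(B, E) (duplicate, no change). Edges now: 2
Op 4: add_edge(D, A). Edges now: 3
Op 5: add_edge(B, A). Edges now: 4
Compute levels (Kahn BFS):
  sources (in-degree 0): B, D
  process B: level=0
    B->A: in-degree(A)=1, level(A)>=1
    B->E: in-degree(E)=0, level(E)=1, enqueue
  process D: level=0
    D->A: in-degree(A)=0, level(A)=1, enqueue
  process E: level=1
    E->C: in-degree(C)=0, level(C)=2, enqueue
  process A: level=1
  process C: level=2
All levels: A:1, B:0, C:2, D:0, E:1
max level = 2

Answer: 2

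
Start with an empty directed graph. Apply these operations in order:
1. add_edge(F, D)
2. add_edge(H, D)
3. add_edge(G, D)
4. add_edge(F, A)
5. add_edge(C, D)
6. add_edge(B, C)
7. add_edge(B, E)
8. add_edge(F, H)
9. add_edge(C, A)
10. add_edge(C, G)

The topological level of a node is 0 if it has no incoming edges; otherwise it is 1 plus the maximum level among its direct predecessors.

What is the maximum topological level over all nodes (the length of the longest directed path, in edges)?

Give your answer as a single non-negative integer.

Answer: 3

Derivation:
Op 1: add_edge(F, D). Edges now: 1
Op 2: add_edge(H, D). Edges now: 2
Op 3: add_edge(G, D). Edges now: 3
Op 4: add_edge(F, A). Edges now: 4
Op 5: add_edge(C, D). Edges now: 5
Op 6: add_edge(B, C). Edges now: 6
Op 7: add_edge(B, E). Edges now: 7
Op 8: add_edge(F, H). Edges now: 8
Op 9: add_edge(C, A). Edges now: 9
Op 10: add_edge(C, G). Edges now: 10
Compute levels (Kahn BFS):
  sources (in-degree 0): B, F
  process B: level=0
    B->C: in-degree(C)=0, level(C)=1, enqueue
    B->E: in-degree(E)=0, level(E)=1, enqueue
  process F: level=0
    F->A: in-degree(A)=1, level(A)>=1
    F->D: in-degree(D)=3, level(D)>=1
    F->H: in-degree(H)=0, level(H)=1, enqueue
  process C: level=1
    C->A: in-degree(A)=0, level(A)=2, enqueue
    C->D: in-degree(D)=2, level(D)>=2
    C->G: in-degree(G)=0, level(G)=2, enqueue
  process E: level=1
  process H: level=1
    H->D: in-degree(D)=1, level(D)>=2
  process A: level=2
  process G: level=2
    G->D: in-degree(D)=0, level(D)=3, enqueue
  process D: level=3
All levels: A:2, B:0, C:1, D:3, E:1, F:0, G:2, H:1
max level = 3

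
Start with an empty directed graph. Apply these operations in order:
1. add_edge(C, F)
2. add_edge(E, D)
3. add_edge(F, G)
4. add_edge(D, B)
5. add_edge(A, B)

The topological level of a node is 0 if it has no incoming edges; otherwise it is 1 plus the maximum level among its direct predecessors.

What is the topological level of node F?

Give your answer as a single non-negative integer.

Op 1: add_edge(C, F). Edges now: 1
Op 2: add_edge(E, D). Edges now: 2
Op 3: add_edge(F, G). Edges now: 3
Op 4: add_edge(D, B). Edges now: 4
Op 5: add_edge(A, B). Edges now: 5
Compute levels (Kahn BFS):
  sources (in-degree 0): A, C, E
  process A: level=0
    A->B: in-degree(B)=1, level(B)>=1
  process C: level=0
    C->F: in-degree(F)=0, level(F)=1, enqueue
  process E: level=0
    E->D: in-degree(D)=0, level(D)=1, enqueue
  process F: level=1
    F->G: in-degree(G)=0, level(G)=2, enqueue
  process D: level=1
    D->B: in-degree(B)=0, level(B)=2, enqueue
  process G: level=2
  process B: level=2
All levels: A:0, B:2, C:0, D:1, E:0, F:1, G:2
level(F) = 1

Answer: 1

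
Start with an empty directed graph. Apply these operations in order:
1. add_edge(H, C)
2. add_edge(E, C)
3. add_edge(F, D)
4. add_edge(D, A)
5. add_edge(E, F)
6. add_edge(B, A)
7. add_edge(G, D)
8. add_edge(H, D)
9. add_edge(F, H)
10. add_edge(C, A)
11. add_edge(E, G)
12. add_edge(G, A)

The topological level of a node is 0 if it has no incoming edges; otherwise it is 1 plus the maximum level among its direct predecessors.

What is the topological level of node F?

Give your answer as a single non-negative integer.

Op 1: add_edge(H, C). Edges now: 1
Op 2: add_edge(E, C). Edges now: 2
Op 3: add_edge(F, D). Edges now: 3
Op 4: add_edge(D, A). Edges now: 4
Op 5: add_edge(E, F). Edges now: 5
Op 6: add_edge(B, A). Edges now: 6
Op 7: add_edge(G, D). Edges now: 7
Op 8: add_edge(H, D). Edges now: 8
Op 9: add_edge(F, H). Edges now: 9
Op 10: add_edge(C, A). Edges now: 10
Op 11: add_edge(E, G). Edges now: 11
Op 12: add_edge(G, A). Edges now: 12
Compute levels (Kahn BFS):
  sources (in-degree 0): B, E
  process B: level=0
    B->A: in-degree(A)=3, level(A)>=1
  process E: level=0
    E->C: in-degree(C)=1, level(C)>=1
    E->F: in-degree(F)=0, level(F)=1, enqueue
    E->G: in-degree(G)=0, level(G)=1, enqueue
  process F: level=1
    F->D: in-degree(D)=2, level(D)>=2
    F->H: in-degree(H)=0, level(H)=2, enqueue
  process G: level=1
    G->A: in-degree(A)=2, level(A)>=2
    G->D: in-degree(D)=1, level(D)>=2
  process H: level=2
    H->C: in-degree(C)=0, level(C)=3, enqueue
    H->D: in-degree(D)=0, level(D)=3, enqueue
  process C: level=3
    C->A: in-degree(A)=1, level(A)>=4
  process D: level=3
    D->A: in-degree(A)=0, level(A)=4, enqueue
  process A: level=4
All levels: A:4, B:0, C:3, D:3, E:0, F:1, G:1, H:2
level(F) = 1

Answer: 1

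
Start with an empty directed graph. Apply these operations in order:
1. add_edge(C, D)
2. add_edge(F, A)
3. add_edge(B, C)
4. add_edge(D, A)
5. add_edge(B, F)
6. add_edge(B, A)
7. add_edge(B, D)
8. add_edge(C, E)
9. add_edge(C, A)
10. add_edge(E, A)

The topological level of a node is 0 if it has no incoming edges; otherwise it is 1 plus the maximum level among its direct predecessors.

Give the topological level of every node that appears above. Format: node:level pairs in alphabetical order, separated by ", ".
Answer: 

Op 1: add_edge(C, D). Edges now: 1
Op 2: add_edge(F, A). Edges now: 2
Op 3: add_edge(B, C). Edges now: 3
Op 4: add_edge(D, A). Edges now: 4
Op 5: add_edge(B, F). Edges now: 5
Op 6: add_edge(B, A). Edges now: 6
Op 7: add_edge(B, D). Edges now: 7
Op 8: add_edge(C, E). Edges now: 8
Op 9: add_edge(C, A). Edges now: 9
Op 10: add_edge(E, A). Edges now: 10
Compute levels (Kahn BFS):
  sources (in-degree 0): B
  process B: level=0
    B->A: in-degree(A)=4, level(A)>=1
    B->C: in-degree(C)=0, level(C)=1, enqueue
    B->D: in-degree(D)=1, level(D)>=1
    B->F: in-degree(F)=0, level(F)=1, enqueue
  process C: level=1
    C->A: in-degree(A)=3, level(A)>=2
    C->D: in-degree(D)=0, level(D)=2, enqueue
    C->E: in-degree(E)=0, level(E)=2, enqueue
  process F: level=1
    F->A: in-degree(A)=2, level(A)>=2
  process D: level=2
    D->A: in-degree(A)=1, level(A)>=3
  process E: level=2
    E->A: in-degree(A)=0, level(A)=3, enqueue
  process A: level=3
All levels: A:3, B:0, C:1, D:2, E:2, F:1

Answer: A:3, B:0, C:1, D:2, E:2, F:1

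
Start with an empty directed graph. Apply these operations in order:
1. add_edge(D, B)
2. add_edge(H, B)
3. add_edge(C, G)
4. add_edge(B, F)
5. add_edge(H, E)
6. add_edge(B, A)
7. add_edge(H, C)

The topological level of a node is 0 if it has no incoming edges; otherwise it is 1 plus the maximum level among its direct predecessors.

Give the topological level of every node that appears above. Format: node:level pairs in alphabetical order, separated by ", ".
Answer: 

Op 1: add_edge(D, B). Edges now: 1
Op 2: add_edge(H, B). Edges now: 2
Op 3: add_edge(C, G). Edges now: 3
Op 4: add_edge(B, F). Edges now: 4
Op 5: add_edge(H, E). Edges now: 5
Op 6: add_edge(B, A). Edges now: 6
Op 7: add_edge(H, C). Edges now: 7
Compute levels (Kahn BFS):
  sources (in-degree 0): D, H
  process D: level=0
    D->B: in-degree(B)=1, level(B)>=1
  process H: level=0
    H->B: in-degree(B)=0, level(B)=1, enqueue
    H->C: in-degree(C)=0, level(C)=1, enqueue
    H->E: in-degree(E)=0, level(E)=1, enqueue
  process B: level=1
    B->A: in-degree(A)=0, level(A)=2, enqueue
    B->F: in-degree(F)=0, level(F)=2, enqueue
  process C: level=1
    C->G: in-degree(G)=0, level(G)=2, enqueue
  process E: level=1
  process A: level=2
  process F: level=2
  process G: level=2
All levels: A:2, B:1, C:1, D:0, E:1, F:2, G:2, H:0

Answer: A:2, B:1, C:1, D:0, E:1, F:2, G:2, H:0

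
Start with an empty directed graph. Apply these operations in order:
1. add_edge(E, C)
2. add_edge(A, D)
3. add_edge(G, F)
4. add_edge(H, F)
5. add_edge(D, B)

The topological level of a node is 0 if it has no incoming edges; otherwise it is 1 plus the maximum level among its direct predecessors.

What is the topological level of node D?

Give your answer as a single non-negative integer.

Answer: 1

Derivation:
Op 1: add_edge(E, C). Edges now: 1
Op 2: add_edge(A, D). Edges now: 2
Op 3: add_edge(G, F). Edges now: 3
Op 4: add_edge(H, F). Edges now: 4
Op 5: add_edge(D, B). Edges now: 5
Compute levels (Kahn BFS):
  sources (in-degree 0): A, E, G, H
  process A: level=0
    A->D: in-degree(D)=0, level(D)=1, enqueue
  process E: level=0
    E->C: in-degree(C)=0, level(C)=1, enqueue
  process G: level=0
    G->F: in-degree(F)=1, level(F)>=1
  process H: level=0
    H->F: in-degree(F)=0, level(F)=1, enqueue
  process D: level=1
    D->B: in-degree(B)=0, level(B)=2, enqueue
  process C: level=1
  process F: level=1
  process B: level=2
All levels: A:0, B:2, C:1, D:1, E:0, F:1, G:0, H:0
level(D) = 1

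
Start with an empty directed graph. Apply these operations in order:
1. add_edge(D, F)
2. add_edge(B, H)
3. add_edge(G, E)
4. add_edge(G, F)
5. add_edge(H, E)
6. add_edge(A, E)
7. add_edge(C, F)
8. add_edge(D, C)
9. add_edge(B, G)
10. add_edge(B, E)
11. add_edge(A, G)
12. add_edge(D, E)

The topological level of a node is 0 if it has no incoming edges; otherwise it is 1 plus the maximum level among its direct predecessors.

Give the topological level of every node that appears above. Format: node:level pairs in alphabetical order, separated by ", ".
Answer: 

Answer: A:0, B:0, C:1, D:0, E:2, F:2, G:1, H:1

Derivation:
Op 1: add_edge(D, F). Edges now: 1
Op 2: add_edge(B, H). Edges now: 2
Op 3: add_edge(G, E). Edges now: 3
Op 4: add_edge(G, F). Edges now: 4
Op 5: add_edge(H, E). Edges now: 5
Op 6: add_edge(A, E). Edges now: 6
Op 7: add_edge(C, F). Edges now: 7
Op 8: add_edge(D, C). Edges now: 8
Op 9: add_edge(B, G). Edges now: 9
Op 10: add_edge(B, E). Edges now: 10
Op 11: add_edge(A, G). Edges now: 11
Op 12: add_edge(D, E). Edges now: 12
Compute levels (Kahn BFS):
  sources (in-degree 0): A, B, D
  process A: level=0
    A->E: in-degree(E)=4, level(E)>=1
    A->G: in-degree(G)=1, level(G)>=1
  process B: level=0
    B->E: in-degree(E)=3, level(E)>=1
    B->G: in-degree(G)=0, level(G)=1, enqueue
    B->H: in-degree(H)=0, level(H)=1, enqueue
  process D: level=0
    D->C: in-degree(C)=0, level(C)=1, enqueue
    D->E: in-degree(E)=2, level(E)>=1
    D->F: in-degree(F)=2, level(F)>=1
  process G: level=1
    G->E: in-degree(E)=1, level(E)>=2
    G->F: in-degree(F)=1, level(F)>=2
  process H: level=1
    H->E: in-degree(E)=0, level(E)=2, enqueue
  process C: level=1
    C->F: in-degree(F)=0, level(F)=2, enqueue
  process E: level=2
  process F: level=2
All levels: A:0, B:0, C:1, D:0, E:2, F:2, G:1, H:1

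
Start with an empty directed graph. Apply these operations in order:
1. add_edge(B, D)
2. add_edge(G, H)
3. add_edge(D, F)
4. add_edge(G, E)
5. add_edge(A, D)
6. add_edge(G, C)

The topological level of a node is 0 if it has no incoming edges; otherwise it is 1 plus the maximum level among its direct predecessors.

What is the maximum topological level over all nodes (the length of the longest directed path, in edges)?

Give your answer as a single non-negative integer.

Answer: 2

Derivation:
Op 1: add_edge(B, D). Edges now: 1
Op 2: add_edge(G, H). Edges now: 2
Op 3: add_edge(D, F). Edges now: 3
Op 4: add_edge(G, E). Edges now: 4
Op 5: add_edge(A, D). Edges now: 5
Op 6: add_edge(G, C). Edges now: 6
Compute levels (Kahn BFS):
  sources (in-degree 0): A, B, G
  process A: level=0
    A->D: in-degree(D)=1, level(D)>=1
  process B: level=0
    B->D: in-degree(D)=0, level(D)=1, enqueue
  process G: level=0
    G->C: in-degree(C)=0, level(C)=1, enqueue
    G->E: in-degree(E)=0, level(E)=1, enqueue
    G->H: in-degree(H)=0, level(H)=1, enqueue
  process D: level=1
    D->F: in-degree(F)=0, level(F)=2, enqueue
  process C: level=1
  process E: level=1
  process H: level=1
  process F: level=2
All levels: A:0, B:0, C:1, D:1, E:1, F:2, G:0, H:1
max level = 2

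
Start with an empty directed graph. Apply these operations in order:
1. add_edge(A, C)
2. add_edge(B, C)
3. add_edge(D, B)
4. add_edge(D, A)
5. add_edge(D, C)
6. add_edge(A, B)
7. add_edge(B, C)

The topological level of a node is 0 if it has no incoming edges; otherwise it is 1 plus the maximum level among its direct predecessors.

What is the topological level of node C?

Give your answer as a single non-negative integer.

Answer: 3

Derivation:
Op 1: add_edge(A, C). Edges now: 1
Op 2: add_edge(B, C). Edges now: 2
Op 3: add_edge(D, B). Edges now: 3
Op 4: add_edge(D, A). Edges now: 4
Op 5: add_edge(D, C). Edges now: 5
Op 6: add_edge(A, B). Edges now: 6
Op 7: add_edge(B, C) (duplicate, no change). Edges now: 6
Compute levels (Kahn BFS):
  sources (in-degree 0): D
  process D: level=0
    D->A: in-degree(A)=0, level(A)=1, enqueue
    D->B: in-degree(B)=1, level(B)>=1
    D->C: in-degree(C)=2, level(C)>=1
  process A: level=1
    A->B: in-degree(B)=0, level(B)=2, enqueue
    A->C: in-degree(C)=1, level(C)>=2
  process B: level=2
    B->C: in-degree(C)=0, level(C)=3, enqueue
  process C: level=3
All levels: A:1, B:2, C:3, D:0
level(C) = 3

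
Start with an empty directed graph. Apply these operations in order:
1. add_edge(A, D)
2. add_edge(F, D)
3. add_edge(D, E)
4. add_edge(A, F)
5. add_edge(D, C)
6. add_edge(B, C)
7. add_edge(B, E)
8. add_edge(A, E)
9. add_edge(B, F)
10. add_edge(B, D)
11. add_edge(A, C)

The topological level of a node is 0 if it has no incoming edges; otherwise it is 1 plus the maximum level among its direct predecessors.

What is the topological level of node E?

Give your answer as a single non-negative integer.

Op 1: add_edge(A, D). Edges now: 1
Op 2: add_edge(F, D). Edges now: 2
Op 3: add_edge(D, E). Edges now: 3
Op 4: add_edge(A, F). Edges now: 4
Op 5: add_edge(D, C). Edges now: 5
Op 6: add_edge(B, C). Edges now: 6
Op 7: add_edge(B, E). Edges now: 7
Op 8: add_edge(A, E). Edges now: 8
Op 9: add_edge(B, F). Edges now: 9
Op 10: add_edge(B, D). Edges now: 10
Op 11: add_edge(A, C). Edges now: 11
Compute levels (Kahn BFS):
  sources (in-degree 0): A, B
  process A: level=0
    A->C: in-degree(C)=2, level(C)>=1
    A->D: in-degree(D)=2, level(D)>=1
    A->E: in-degree(E)=2, level(E)>=1
    A->F: in-degree(F)=1, level(F)>=1
  process B: level=0
    B->C: in-degree(C)=1, level(C)>=1
    B->D: in-degree(D)=1, level(D)>=1
    B->E: in-degree(E)=1, level(E)>=1
    B->F: in-degree(F)=0, level(F)=1, enqueue
  process F: level=1
    F->D: in-degree(D)=0, level(D)=2, enqueue
  process D: level=2
    D->C: in-degree(C)=0, level(C)=3, enqueue
    D->E: in-degree(E)=0, level(E)=3, enqueue
  process C: level=3
  process E: level=3
All levels: A:0, B:0, C:3, D:2, E:3, F:1
level(E) = 3

Answer: 3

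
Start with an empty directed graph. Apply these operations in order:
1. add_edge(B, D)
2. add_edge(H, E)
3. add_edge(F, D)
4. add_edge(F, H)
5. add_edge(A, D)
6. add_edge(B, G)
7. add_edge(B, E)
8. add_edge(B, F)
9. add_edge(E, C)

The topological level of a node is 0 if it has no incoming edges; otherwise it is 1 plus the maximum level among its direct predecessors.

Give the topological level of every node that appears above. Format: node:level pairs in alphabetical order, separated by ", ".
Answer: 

Op 1: add_edge(B, D). Edges now: 1
Op 2: add_edge(H, E). Edges now: 2
Op 3: add_edge(F, D). Edges now: 3
Op 4: add_edge(F, H). Edges now: 4
Op 5: add_edge(A, D). Edges now: 5
Op 6: add_edge(B, G). Edges now: 6
Op 7: add_edge(B, E). Edges now: 7
Op 8: add_edge(B, F). Edges now: 8
Op 9: add_edge(E, C). Edges now: 9
Compute levels (Kahn BFS):
  sources (in-degree 0): A, B
  process A: level=0
    A->D: in-degree(D)=2, level(D)>=1
  process B: level=0
    B->D: in-degree(D)=1, level(D)>=1
    B->E: in-degree(E)=1, level(E)>=1
    B->F: in-degree(F)=0, level(F)=1, enqueue
    B->G: in-degree(G)=0, level(G)=1, enqueue
  process F: level=1
    F->D: in-degree(D)=0, level(D)=2, enqueue
    F->H: in-degree(H)=0, level(H)=2, enqueue
  process G: level=1
  process D: level=2
  process H: level=2
    H->E: in-degree(E)=0, level(E)=3, enqueue
  process E: level=3
    E->C: in-degree(C)=0, level(C)=4, enqueue
  process C: level=4
All levels: A:0, B:0, C:4, D:2, E:3, F:1, G:1, H:2

Answer: A:0, B:0, C:4, D:2, E:3, F:1, G:1, H:2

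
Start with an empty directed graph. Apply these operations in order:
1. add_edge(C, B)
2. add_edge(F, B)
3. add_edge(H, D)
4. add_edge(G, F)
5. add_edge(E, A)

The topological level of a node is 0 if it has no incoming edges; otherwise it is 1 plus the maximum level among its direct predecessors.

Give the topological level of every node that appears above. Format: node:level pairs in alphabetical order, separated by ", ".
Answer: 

Answer: A:1, B:2, C:0, D:1, E:0, F:1, G:0, H:0

Derivation:
Op 1: add_edge(C, B). Edges now: 1
Op 2: add_edge(F, B). Edges now: 2
Op 3: add_edge(H, D). Edges now: 3
Op 4: add_edge(G, F). Edges now: 4
Op 5: add_edge(E, A). Edges now: 5
Compute levels (Kahn BFS):
  sources (in-degree 0): C, E, G, H
  process C: level=0
    C->B: in-degree(B)=1, level(B)>=1
  process E: level=0
    E->A: in-degree(A)=0, level(A)=1, enqueue
  process G: level=0
    G->F: in-degree(F)=0, level(F)=1, enqueue
  process H: level=0
    H->D: in-degree(D)=0, level(D)=1, enqueue
  process A: level=1
  process F: level=1
    F->B: in-degree(B)=0, level(B)=2, enqueue
  process D: level=1
  process B: level=2
All levels: A:1, B:2, C:0, D:1, E:0, F:1, G:0, H:0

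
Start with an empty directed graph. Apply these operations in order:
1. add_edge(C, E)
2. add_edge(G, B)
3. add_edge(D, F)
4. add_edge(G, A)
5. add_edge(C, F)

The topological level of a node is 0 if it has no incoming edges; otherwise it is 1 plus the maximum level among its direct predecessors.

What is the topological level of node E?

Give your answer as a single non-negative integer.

Answer: 1

Derivation:
Op 1: add_edge(C, E). Edges now: 1
Op 2: add_edge(G, B). Edges now: 2
Op 3: add_edge(D, F). Edges now: 3
Op 4: add_edge(G, A). Edges now: 4
Op 5: add_edge(C, F). Edges now: 5
Compute levels (Kahn BFS):
  sources (in-degree 0): C, D, G
  process C: level=0
    C->E: in-degree(E)=0, level(E)=1, enqueue
    C->F: in-degree(F)=1, level(F)>=1
  process D: level=0
    D->F: in-degree(F)=0, level(F)=1, enqueue
  process G: level=0
    G->A: in-degree(A)=0, level(A)=1, enqueue
    G->B: in-degree(B)=0, level(B)=1, enqueue
  process E: level=1
  process F: level=1
  process A: level=1
  process B: level=1
All levels: A:1, B:1, C:0, D:0, E:1, F:1, G:0
level(E) = 1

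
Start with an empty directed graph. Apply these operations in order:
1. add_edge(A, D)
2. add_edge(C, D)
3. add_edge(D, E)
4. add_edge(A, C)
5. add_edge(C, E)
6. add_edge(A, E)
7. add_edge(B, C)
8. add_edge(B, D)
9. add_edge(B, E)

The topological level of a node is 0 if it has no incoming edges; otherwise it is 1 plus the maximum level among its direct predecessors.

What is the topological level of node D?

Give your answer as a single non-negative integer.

Op 1: add_edge(A, D). Edges now: 1
Op 2: add_edge(C, D). Edges now: 2
Op 3: add_edge(D, E). Edges now: 3
Op 4: add_edge(A, C). Edges now: 4
Op 5: add_edge(C, E). Edges now: 5
Op 6: add_edge(A, E). Edges now: 6
Op 7: add_edge(B, C). Edges now: 7
Op 8: add_edge(B, D). Edges now: 8
Op 9: add_edge(B, E). Edges now: 9
Compute levels (Kahn BFS):
  sources (in-degree 0): A, B
  process A: level=0
    A->C: in-degree(C)=1, level(C)>=1
    A->D: in-degree(D)=2, level(D)>=1
    A->E: in-degree(E)=3, level(E)>=1
  process B: level=0
    B->C: in-degree(C)=0, level(C)=1, enqueue
    B->D: in-degree(D)=1, level(D)>=1
    B->E: in-degree(E)=2, level(E)>=1
  process C: level=1
    C->D: in-degree(D)=0, level(D)=2, enqueue
    C->E: in-degree(E)=1, level(E)>=2
  process D: level=2
    D->E: in-degree(E)=0, level(E)=3, enqueue
  process E: level=3
All levels: A:0, B:0, C:1, D:2, E:3
level(D) = 2

Answer: 2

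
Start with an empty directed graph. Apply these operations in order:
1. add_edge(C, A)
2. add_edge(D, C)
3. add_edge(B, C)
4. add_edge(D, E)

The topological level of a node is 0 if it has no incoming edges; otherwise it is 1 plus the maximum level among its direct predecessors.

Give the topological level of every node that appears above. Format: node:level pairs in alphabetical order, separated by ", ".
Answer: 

Answer: A:2, B:0, C:1, D:0, E:1

Derivation:
Op 1: add_edge(C, A). Edges now: 1
Op 2: add_edge(D, C). Edges now: 2
Op 3: add_edge(B, C). Edges now: 3
Op 4: add_edge(D, E). Edges now: 4
Compute levels (Kahn BFS):
  sources (in-degree 0): B, D
  process B: level=0
    B->C: in-degree(C)=1, level(C)>=1
  process D: level=0
    D->C: in-degree(C)=0, level(C)=1, enqueue
    D->E: in-degree(E)=0, level(E)=1, enqueue
  process C: level=1
    C->A: in-degree(A)=0, level(A)=2, enqueue
  process E: level=1
  process A: level=2
All levels: A:2, B:0, C:1, D:0, E:1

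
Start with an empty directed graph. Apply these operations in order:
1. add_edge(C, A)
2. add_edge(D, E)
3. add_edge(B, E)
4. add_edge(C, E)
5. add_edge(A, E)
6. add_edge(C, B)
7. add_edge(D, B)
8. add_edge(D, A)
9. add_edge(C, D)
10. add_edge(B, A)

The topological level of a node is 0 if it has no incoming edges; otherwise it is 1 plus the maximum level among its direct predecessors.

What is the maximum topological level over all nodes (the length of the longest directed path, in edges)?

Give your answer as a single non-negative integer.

Op 1: add_edge(C, A). Edges now: 1
Op 2: add_edge(D, E). Edges now: 2
Op 3: add_edge(B, E). Edges now: 3
Op 4: add_edge(C, E). Edges now: 4
Op 5: add_edge(A, E). Edges now: 5
Op 6: add_edge(C, B). Edges now: 6
Op 7: add_edge(D, B). Edges now: 7
Op 8: add_edge(D, A). Edges now: 8
Op 9: add_edge(C, D). Edges now: 9
Op 10: add_edge(B, A). Edges now: 10
Compute levels (Kahn BFS):
  sources (in-degree 0): C
  process C: level=0
    C->A: in-degree(A)=2, level(A)>=1
    C->B: in-degree(B)=1, level(B)>=1
    C->D: in-degree(D)=0, level(D)=1, enqueue
    C->E: in-degree(E)=3, level(E)>=1
  process D: level=1
    D->A: in-degree(A)=1, level(A)>=2
    D->B: in-degree(B)=0, level(B)=2, enqueue
    D->E: in-degree(E)=2, level(E)>=2
  process B: level=2
    B->A: in-degree(A)=0, level(A)=3, enqueue
    B->E: in-degree(E)=1, level(E)>=3
  process A: level=3
    A->E: in-degree(E)=0, level(E)=4, enqueue
  process E: level=4
All levels: A:3, B:2, C:0, D:1, E:4
max level = 4

Answer: 4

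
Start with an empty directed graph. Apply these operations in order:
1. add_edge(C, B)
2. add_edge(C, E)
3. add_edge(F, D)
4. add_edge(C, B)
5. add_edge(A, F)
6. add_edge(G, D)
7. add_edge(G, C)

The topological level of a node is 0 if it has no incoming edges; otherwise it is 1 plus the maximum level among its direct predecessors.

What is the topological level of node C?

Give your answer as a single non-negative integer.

Op 1: add_edge(C, B). Edges now: 1
Op 2: add_edge(C, E). Edges now: 2
Op 3: add_edge(F, D). Edges now: 3
Op 4: add_edge(C, B) (duplicate, no change). Edges now: 3
Op 5: add_edge(A, F). Edges now: 4
Op 6: add_edge(G, D). Edges now: 5
Op 7: add_edge(G, C). Edges now: 6
Compute levels (Kahn BFS):
  sources (in-degree 0): A, G
  process A: level=0
    A->F: in-degree(F)=0, level(F)=1, enqueue
  process G: level=0
    G->C: in-degree(C)=0, level(C)=1, enqueue
    G->D: in-degree(D)=1, level(D)>=1
  process F: level=1
    F->D: in-degree(D)=0, level(D)=2, enqueue
  process C: level=1
    C->B: in-degree(B)=0, level(B)=2, enqueue
    C->E: in-degree(E)=0, level(E)=2, enqueue
  process D: level=2
  process B: level=2
  process E: level=2
All levels: A:0, B:2, C:1, D:2, E:2, F:1, G:0
level(C) = 1

Answer: 1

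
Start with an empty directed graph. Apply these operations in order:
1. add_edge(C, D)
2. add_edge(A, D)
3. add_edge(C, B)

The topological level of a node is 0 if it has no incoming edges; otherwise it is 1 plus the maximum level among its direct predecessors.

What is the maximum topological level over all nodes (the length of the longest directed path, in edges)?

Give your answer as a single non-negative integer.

Answer: 1

Derivation:
Op 1: add_edge(C, D). Edges now: 1
Op 2: add_edge(A, D). Edges now: 2
Op 3: add_edge(C, B). Edges now: 3
Compute levels (Kahn BFS):
  sources (in-degree 0): A, C
  process A: level=0
    A->D: in-degree(D)=1, level(D)>=1
  process C: level=0
    C->B: in-degree(B)=0, level(B)=1, enqueue
    C->D: in-degree(D)=0, level(D)=1, enqueue
  process B: level=1
  process D: level=1
All levels: A:0, B:1, C:0, D:1
max level = 1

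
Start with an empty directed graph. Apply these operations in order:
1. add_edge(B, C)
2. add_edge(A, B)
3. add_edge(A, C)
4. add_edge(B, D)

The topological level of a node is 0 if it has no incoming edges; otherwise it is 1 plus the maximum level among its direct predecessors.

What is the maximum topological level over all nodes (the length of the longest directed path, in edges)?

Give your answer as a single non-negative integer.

Answer: 2

Derivation:
Op 1: add_edge(B, C). Edges now: 1
Op 2: add_edge(A, B). Edges now: 2
Op 3: add_edge(A, C). Edges now: 3
Op 4: add_edge(B, D). Edges now: 4
Compute levels (Kahn BFS):
  sources (in-degree 0): A
  process A: level=0
    A->B: in-degree(B)=0, level(B)=1, enqueue
    A->C: in-degree(C)=1, level(C)>=1
  process B: level=1
    B->C: in-degree(C)=0, level(C)=2, enqueue
    B->D: in-degree(D)=0, level(D)=2, enqueue
  process C: level=2
  process D: level=2
All levels: A:0, B:1, C:2, D:2
max level = 2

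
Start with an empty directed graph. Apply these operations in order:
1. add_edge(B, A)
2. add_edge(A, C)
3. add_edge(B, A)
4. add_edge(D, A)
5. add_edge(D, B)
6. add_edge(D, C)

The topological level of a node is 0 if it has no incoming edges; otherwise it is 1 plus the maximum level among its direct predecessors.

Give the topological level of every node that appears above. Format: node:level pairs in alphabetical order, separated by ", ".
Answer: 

Op 1: add_edge(B, A). Edges now: 1
Op 2: add_edge(A, C). Edges now: 2
Op 3: add_edge(B, A) (duplicate, no change). Edges now: 2
Op 4: add_edge(D, A). Edges now: 3
Op 5: add_edge(D, B). Edges now: 4
Op 6: add_edge(D, C). Edges now: 5
Compute levels (Kahn BFS):
  sources (in-degree 0): D
  process D: level=0
    D->A: in-degree(A)=1, level(A)>=1
    D->B: in-degree(B)=0, level(B)=1, enqueue
    D->C: in-degree(C)=1, level(C)>=1
  process B: level=1
    B->A: in-degree(A)=0, level(A)=2, enqueue
  process A: level=2
    A->C: in-degree(C)=0, level(C)=3, enqueue
  process C: level=3
All levels: A:2, B:1, C:3, D:0

Answer: A:2, B:1, C:3, D:0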